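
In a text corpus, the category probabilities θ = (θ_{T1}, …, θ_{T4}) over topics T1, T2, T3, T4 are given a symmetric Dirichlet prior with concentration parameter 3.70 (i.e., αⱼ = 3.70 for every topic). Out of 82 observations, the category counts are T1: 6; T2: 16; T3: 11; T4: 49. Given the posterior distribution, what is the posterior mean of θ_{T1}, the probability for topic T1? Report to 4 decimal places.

0.1002

The Dirichlet prior is conjugate to the Multinomial likelihood: each posterior αⱼ = prior αⱼ + observed count nⱼ.
Posterior concentration: (9.70, 19.70, 14.70, 52.70), total = 96.80.
E[θ_{T1}|data] = α_{T1}/Σα = 9.70/96.80 = 0.1002.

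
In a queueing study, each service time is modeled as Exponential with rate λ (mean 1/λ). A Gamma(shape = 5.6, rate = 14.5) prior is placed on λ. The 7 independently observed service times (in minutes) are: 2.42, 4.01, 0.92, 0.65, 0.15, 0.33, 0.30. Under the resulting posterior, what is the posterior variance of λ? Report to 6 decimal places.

With a Gamma(shape α, rate β) prior on the exponential rate λ, the posterior after n observations with total T = Σxᵢ is Gamma(α+n, β+T).
Sum of observations T = 8.78 minutes; n = 7.
Posterior: Gamma(5.6+7, 14.5+8.78) = Gamma(12.6, 23.28).
Var = α/β² = 0.023249.

0.023249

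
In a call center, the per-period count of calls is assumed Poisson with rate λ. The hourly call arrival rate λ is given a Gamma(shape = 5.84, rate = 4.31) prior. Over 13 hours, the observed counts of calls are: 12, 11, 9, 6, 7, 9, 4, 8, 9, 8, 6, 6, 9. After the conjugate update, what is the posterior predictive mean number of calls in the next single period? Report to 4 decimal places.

With a Gamma(shape α, rate β) prior, the Poisson likelihood is conjugate: the posterior is Gamma(α + ΣXᵢ, β + n).
Sum of counts S = 104 over n = 13 hours.
Posterior: Gamma(α+S, β+n) = Gamma(5.84+104, 4.31+13) = Gamma(109.84, 17.31).
The predictive distribution for one future period is NegBinom with mean α/β = 6.3455.

6.3455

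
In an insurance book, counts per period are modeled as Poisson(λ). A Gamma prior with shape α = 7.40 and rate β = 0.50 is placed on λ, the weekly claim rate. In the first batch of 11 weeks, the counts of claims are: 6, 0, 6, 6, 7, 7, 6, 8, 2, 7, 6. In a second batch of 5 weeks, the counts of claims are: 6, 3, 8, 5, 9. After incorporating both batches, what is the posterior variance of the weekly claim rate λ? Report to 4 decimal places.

0.3651

With a Gamma(shape α, rate β) prior, the Poisson likelihood is conjugate: the posterior is Gamma(α + ΣXᵢ, β + n).
Batch 1: sum of counts S = 61 over n = 11 weeks.
After batch 1: Gamma(α+S, β+n) = Gamma(7.40+61, 0.50+11) = Gamma(68.40, 11.50).
Batch 2: sum of counts S = 31 over n = 5 weeks.
After batch 2: Gamma(α+S, β+n) = Gamma(68.40+31, 11.50+5) = Gamma(99.40, 16.50).
Var = α/β² = 99.40/16.50² = 0.3651.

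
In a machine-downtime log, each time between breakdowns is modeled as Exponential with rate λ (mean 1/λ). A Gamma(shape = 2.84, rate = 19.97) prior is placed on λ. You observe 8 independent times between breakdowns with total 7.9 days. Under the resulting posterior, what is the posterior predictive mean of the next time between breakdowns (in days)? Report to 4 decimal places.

With a Gamma(shape α, rate β) prior on the exponential rate λ, the posterior after n observations with total T = Σxᵢ is Gamma(α+n, β+T).
Posterior: Gamma(2.84+8, 19.97+7.9) = Gamma(10.84, 27.87).
The predictive distribution for the next observation is Lomax; its mean is β/(α−1) = 27.87/9.84 = 2.8323.

2.8323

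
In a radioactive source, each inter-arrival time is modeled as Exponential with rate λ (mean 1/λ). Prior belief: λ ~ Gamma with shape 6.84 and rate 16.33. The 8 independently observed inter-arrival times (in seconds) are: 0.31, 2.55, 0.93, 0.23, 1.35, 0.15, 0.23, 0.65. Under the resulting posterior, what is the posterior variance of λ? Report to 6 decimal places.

0.028723

With a Gamma(shape α, rate β) prior on the exponential rate λ, the posterior after n observations with total T = Σxᵢ is Gamma(α+n, β+T).
Sum of observations T = 6.40 seconds; n = 8.
Posterior: Gamma(6.84+8, 16.33+6.40) = Gamma(14.84, 22.73).
Var = α/β² = 0.028723.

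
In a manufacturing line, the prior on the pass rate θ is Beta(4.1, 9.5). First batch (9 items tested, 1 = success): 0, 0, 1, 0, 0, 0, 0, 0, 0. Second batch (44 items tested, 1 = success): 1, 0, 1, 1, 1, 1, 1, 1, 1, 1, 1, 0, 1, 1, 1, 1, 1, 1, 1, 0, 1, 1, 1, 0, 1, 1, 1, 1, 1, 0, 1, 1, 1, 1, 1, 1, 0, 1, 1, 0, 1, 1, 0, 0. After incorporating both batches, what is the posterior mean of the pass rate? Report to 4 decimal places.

The Beta prior is conjugate to a Binomial/Bernoulli likelihood; the update adds successes to α and failures to β.
After batch 1: Beta(4.1+1, 9.5+8) = Beta(5.1, 17.5).
After batch 2: Beta(5.1+35, 17.5+9) = Beta(40.1, 26.5).
Posterior mean = α/(α+β) = 40.1/66.6 = 0.6021.

0.6021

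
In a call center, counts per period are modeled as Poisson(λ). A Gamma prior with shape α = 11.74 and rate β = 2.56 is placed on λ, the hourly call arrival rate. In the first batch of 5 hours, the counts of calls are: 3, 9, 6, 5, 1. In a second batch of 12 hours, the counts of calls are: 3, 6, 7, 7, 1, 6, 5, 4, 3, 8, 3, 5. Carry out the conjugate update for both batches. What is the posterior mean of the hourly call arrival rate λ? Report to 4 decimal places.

With a Gamma(shape α, rate β) prior, the Poisson likelihood is conjugate: the posterior is Gamma(α + ΣXᵢ, β + n).
Batch 1: sum of counts S = 24 over n = 5 hours.
After batch 1: Gamma(α+S, β+n) = Gamma(11.74+24, 2.56+5) = Gamma(35.74, 7.56).
Batch 2: sum of counts S = 58 over n = 12 hours.
After batch 2: Gamma(α+S, β+n) = Gamma(35.74+58, 7.56+12) = Gamma(93.74, 19.56).
Posterior mean = α/β = 93.74/19.56 = 4.7924.

4.7924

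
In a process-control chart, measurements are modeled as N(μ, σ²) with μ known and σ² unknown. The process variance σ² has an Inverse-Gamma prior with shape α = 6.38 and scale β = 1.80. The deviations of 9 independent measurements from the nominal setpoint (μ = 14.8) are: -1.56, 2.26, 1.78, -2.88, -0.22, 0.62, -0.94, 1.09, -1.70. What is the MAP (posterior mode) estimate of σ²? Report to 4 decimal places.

With known mean μ and an Inverse-Gamma(α, β) prior on σ², the Normal likelihood is conjugate: posterior is Inv-Gamma(α + n/2, β + Σ(xᵢ−μ)²/2).
Σ(xᵢ−μ)² = (-1.56)² + (2.26)² + (1.78)² + (-2.88)² + (-0.22)² + (0.62)² + (-0.94)² + (1.09)² + (-1.70)² = 24.3985.
Posterior: Inv-Gamma(6.38 + 9/2, 1.80 + 24.3985/2) = Inv-Gamma(10.88, 13.99925).
Mode = β/(α+1) = 13.99925/11.88 = 1.1784.

1.1784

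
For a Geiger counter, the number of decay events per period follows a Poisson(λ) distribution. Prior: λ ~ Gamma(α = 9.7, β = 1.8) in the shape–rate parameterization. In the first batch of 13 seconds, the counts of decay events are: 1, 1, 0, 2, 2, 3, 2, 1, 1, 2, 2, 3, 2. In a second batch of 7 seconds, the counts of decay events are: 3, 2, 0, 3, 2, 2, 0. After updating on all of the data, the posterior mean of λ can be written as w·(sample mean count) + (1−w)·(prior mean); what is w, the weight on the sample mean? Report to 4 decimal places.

0.9174

With a Gamma(shape α, rate β) prior, the Poisson likelihood is conjugate: the posterior is Gamma(α + ΣXᵢ, β + n).
Total number of seconds: n = 13 + 7 = 20.
Posterior mean = (α₀+S)/(β₀+n) = [n/(β₀+n)]·(S/n) + [β₀/(β₀+n)]·(α₀/β₀), so only n and β₀ enter the weight.
Weight on data w = n/(β₀+n) = 20/(1.8+20) = 20/21.8 = 0.9174.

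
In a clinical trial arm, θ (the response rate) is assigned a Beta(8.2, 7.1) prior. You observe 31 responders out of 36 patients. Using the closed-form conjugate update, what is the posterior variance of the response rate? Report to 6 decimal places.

The Beta prior is conjugate to a Binomial/Bernoulli likelihood; the update adds successes to α and failures to β.
Posterior: Beta(α+k, β+n−k) = Beta(8.2+31, 7.1+5) = Beta(39.2, 12.1).
Var = αβ/((α+β)²(α+β+1)) = 39.2·12.1/(51.3²·52.3) = 0.003446.

0.003446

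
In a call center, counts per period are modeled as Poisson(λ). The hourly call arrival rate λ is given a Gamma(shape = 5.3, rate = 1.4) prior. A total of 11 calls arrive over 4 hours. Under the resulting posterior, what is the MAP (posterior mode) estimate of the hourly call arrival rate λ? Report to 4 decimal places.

With a Gamma(shape α, rate β) prior, the Poisson likelihood is conjugate: the posterior is Gamma(α + ΣXᵢ, β + n).
Posterior: Gamma(α+S, β+n) = Gamma(5.3+11, 1.4+4) = Gamma(16.3, 5.4).
Mode of Gamma(α,β) for α≥1 is (α−1)/β = 15.3/5.4 = 2.8333.

2.8333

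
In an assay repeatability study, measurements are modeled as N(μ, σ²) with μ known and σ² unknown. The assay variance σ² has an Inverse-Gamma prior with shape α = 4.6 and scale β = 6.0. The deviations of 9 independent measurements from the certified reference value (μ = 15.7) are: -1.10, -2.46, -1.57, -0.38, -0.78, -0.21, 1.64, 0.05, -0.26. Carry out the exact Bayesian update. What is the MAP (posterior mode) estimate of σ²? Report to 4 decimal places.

1.2516

With known mean μ and an Inverse-Gamma(α, β) prior on σ², the Normal likelihood is conjugate: posterior is Inv-Gamma(α + n/2, β + Σ(xᵢ−μ)²/2).
Σ(xᵢ−μ)² = (-1.10)² + (-2.46)² + (-1.57)² + (-0.38)² + (-0.78)² + (-0.21)² + (1.64)² + (0.05)² + (-0.26)² = 13.2831.
Posterior: Inv-Gamma(4.6 + 9/2, 6.0 + 13.2831/2) = Inv-Gamma(9.10, 12.64155).
Mode = β/(α+1) = 12.64155/10.10 = 1.2516.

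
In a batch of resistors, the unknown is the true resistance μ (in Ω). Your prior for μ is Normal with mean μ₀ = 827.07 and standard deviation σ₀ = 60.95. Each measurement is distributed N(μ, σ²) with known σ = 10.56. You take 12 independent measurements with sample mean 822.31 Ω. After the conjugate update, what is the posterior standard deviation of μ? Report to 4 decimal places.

3.0446

For Normal data with known variance σ², a Normal(μ₀, σ₀²) prior on μ is conjugate. Posterior precision = 1/σ₀² + n/σ²; posterior mean is the precision-weighted average of μ₀ and x̄.
σ₀² = 60.95² = 3714.9025, σ² = 10.56² = 111.5136; σ² + n·σ₀² = 111.5136 + 12·3714.9025 = 44690.3436.
Posterior precision = 1/σ₀² + n/σ² = 1/3714.9025 + 12/111.5136 = (σ² + n·σ₀²)/(σ₀²σ²) = 44690.3436/(3714.9025·111.5136); posterior variance σₙ² = σ₀²σ²/(σ² + n·σ₀²) = 3714.9025·111.5136/44690.3436 = 9.269612.
Posterior SD = √σₙ² = √(3714.9025·111.5136/44690.3436) = 3.0446.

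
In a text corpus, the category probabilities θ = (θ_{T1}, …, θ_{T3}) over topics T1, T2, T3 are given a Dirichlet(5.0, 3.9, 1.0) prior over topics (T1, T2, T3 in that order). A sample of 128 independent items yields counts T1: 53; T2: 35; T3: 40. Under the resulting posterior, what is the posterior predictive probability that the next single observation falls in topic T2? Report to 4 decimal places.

0.2821

The Dirichlet prior is conjugate to the Multinomial likelihood: each posterior αⱼ = prior αⱼ + observed count nⱼ.
Posterior concentration: (58.0, 38.9, 41.0), total = 137.9.
P(next = T2 | data) = α_{T2}/Σα = 0.2821.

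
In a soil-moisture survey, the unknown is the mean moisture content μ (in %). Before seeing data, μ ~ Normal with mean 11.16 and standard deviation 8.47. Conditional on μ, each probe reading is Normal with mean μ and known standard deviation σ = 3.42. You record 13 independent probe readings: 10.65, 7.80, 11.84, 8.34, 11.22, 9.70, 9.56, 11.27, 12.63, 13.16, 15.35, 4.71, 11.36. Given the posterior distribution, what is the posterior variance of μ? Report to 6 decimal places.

0.888579

For Normal data with known variance σ², a Normal(μ₀, σ₀²) prior on μ is conjugate. Posterior precision = 1/σ₀² + n/σ²; posterior mean is the precision-weighted average of μ₀ and x̄.
σ₀² = 8.47² = 71.7409, σ² = 3.42² = 11.6964; σ² + n·σ₀² = 11.6964 + 13·71.7409 = 944.3281.
Posterior precision = 1/σ₀² + n/σ² = 1/71.7409 + 13/11.6964 = (σ² + n·σ₀²)/(σ₀²σ²) = 944.3281/(71.7409·11.6964); posterior variance σₙ² = σ₀²σ²/(σ² + n·σ₀²) = 71.7409·11.6964/944.3281 = 0.888579.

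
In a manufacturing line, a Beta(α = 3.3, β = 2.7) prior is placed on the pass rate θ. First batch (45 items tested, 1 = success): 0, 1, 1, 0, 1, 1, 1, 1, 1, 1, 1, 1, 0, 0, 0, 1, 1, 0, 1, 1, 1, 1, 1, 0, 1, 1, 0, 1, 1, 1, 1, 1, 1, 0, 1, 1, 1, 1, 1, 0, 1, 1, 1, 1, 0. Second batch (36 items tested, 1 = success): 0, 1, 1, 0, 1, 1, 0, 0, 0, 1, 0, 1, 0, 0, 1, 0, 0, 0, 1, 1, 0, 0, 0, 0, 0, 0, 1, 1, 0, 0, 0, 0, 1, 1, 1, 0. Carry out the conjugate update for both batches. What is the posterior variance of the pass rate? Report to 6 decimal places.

0.002750

The Beta prior is conjugate to a Binomial/Bernoulli likelihood; the update adds successes to α and failures to β.
After batch 1: Beta(3.3+34, 2.7+11) = Beta(37.3, 13.7).
After batch 2: Beta(37.3+14, 13.7+22) = Beta(51.3, 35.7).
Var = αβ/((α+β)²(α+β+1)) = 51.3·35.7/(87.0²·88.0) = 0.002750.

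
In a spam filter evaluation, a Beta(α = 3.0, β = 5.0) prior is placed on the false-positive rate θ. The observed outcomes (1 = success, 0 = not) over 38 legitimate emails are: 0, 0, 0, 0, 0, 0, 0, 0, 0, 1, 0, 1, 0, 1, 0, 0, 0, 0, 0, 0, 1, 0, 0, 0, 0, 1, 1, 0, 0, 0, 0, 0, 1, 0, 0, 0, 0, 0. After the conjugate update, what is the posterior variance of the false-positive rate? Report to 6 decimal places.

0.003620

The Beta prior is conjugate to a Binomial/Bernoulli likelihood; the update adds successes to α and failures to β.
Posterior: Beta(α+k, β+n−k) = Beta(3.0+7, 5.0+31) = Beta(10.0, 36.0).
Var = αβ/((α+β)²(α+β+1)) = 10.0·36.0/(46.0²·47.0) = 0.003620.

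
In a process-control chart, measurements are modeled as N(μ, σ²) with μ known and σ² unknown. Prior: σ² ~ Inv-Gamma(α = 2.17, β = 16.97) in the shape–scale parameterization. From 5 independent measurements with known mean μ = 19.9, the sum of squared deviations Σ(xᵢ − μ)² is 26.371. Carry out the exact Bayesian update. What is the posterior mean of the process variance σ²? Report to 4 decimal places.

With known mean μ and an Inverse-Gamma(α, β) prior on σ², the Normal likelihood is conjugate: posterior is Inv-Gamma(α + n/2, β + Σ(xᵢ−μ)²/2).
Posterior: Inv-Gamma(2.17 + 5/2, 16.97 + 26.371/2) = Inv-Gamma(4.67, 30.1555).
E[σ²|data] = β/(α−1) = 30.1555/3.67 = 8.2168.

8.2168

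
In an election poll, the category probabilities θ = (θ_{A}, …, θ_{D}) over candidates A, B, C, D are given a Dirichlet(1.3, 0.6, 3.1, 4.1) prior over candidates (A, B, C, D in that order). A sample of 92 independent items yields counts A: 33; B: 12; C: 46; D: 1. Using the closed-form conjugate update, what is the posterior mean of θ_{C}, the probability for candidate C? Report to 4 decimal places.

The Dirichlet prior is conjugate to the Multinomial likelihood: each posterior αⱼ = prior αⱼ + observed count nⱼ.
Posterior concentration: (34.3, 12.6, 49.1, 5.1), total = 101.1.
E[θ_{C}|data] = α_{C}/Σα = 49.1/101.1 = 0.4857.

0.4857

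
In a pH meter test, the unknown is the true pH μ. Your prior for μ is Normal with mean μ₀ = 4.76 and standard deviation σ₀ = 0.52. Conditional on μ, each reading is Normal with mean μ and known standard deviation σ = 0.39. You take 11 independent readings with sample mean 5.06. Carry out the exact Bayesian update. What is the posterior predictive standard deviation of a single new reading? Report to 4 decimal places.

For Normal data with known variance σ², a Normal(μ₀, σ₀²) prior on μ is conjugate. Posterior precision = 1/σ₀² + n/σ²; posterior mean is the precision-weighted average of μ₀ and x̄.
σ₀² = 0.52² = 0.2704, σ² = 0.39² = 0.1521; σ² + n·σ₀² = 0.1521 + 11·0.2704 = 3.1265.
Posterior precision = 1/σ₀² + n/σ² = 1/0.2704 + 11/0.1521 = (σ² + n·σ₀²)/(σ₀²σ²) = 3.1265/(0.2704·0.1521); posterior variance σₙ² = σ₀²σ²/(σ² + n·σ₀²) = 0.2704·0.1521/3.1265 = 0.013155.
Predictive variance for one new observation = σₙ² + σ² = 0.2704·0.1521/3.1265 + 0.1521 = σ²·(σ₀² + 3.1265)/3.1265 = 0.1521·3.3969/3.1265 = 0.165255; SD = √(0.1521·3.3969/3.1265) = 0.4065.

0.4065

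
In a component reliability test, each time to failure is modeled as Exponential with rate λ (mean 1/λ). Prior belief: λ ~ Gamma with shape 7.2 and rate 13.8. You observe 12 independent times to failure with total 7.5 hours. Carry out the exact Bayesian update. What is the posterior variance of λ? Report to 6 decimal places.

With a Gamma(shape α, rate β) prior on the exponential rate λ, the posterior after n observations with total T = Σxᵢ is Gamma(α+n, β+T).
Posterior: Gamma(7.2+12, 13.8+7.5) = Gamma(19.2, 21.3).
Var = α/β² = 0.042320.

0.042320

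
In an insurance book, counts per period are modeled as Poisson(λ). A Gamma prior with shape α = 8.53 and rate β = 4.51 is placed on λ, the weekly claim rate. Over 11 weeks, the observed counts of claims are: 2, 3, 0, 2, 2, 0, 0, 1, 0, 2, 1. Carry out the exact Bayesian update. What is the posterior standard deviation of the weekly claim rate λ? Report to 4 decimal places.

0.2992

With a Gamma(shape α, rate β) prior, the Poisson likelihood is conjugate: the posterior is Gamma(α + ΣXᵢ, β + n).
Sum of counts S = 13 over n = 11 weeks.
Posterior: Gamma(α+S, β+n) = Gamma(8.53+13, 4.51+11) = Gamma(21.53, 15.51).
SD = √α/β = √21.53/15.51 = 0.2992.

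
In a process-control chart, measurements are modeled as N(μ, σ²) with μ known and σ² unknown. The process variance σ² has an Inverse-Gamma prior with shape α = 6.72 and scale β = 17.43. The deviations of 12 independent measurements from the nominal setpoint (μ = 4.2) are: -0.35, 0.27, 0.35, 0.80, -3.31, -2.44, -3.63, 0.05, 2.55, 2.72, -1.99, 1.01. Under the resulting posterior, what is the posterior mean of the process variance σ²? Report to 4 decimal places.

With known mean μ and an Inverse-Gamma(α, β) prior on σ², the Normal likelihood is conjugate: posterior is Inv-Gamma(α + n/2, β + Σ(xᵢ−μ)²/2).
Σ(xᵢ−μ)² = (-0.35)² + (0.27)² + (0.35)² + (0.80)² + (-3.31)² + (-2.44)² + (-3.63)² + (0.05)² + (2.55)² + (2.72)² + (-1.99)² + (1.01)² = 49.9281.
Posterior: Inv-Gamma(6.72 + 12/2, 17.43 + 49.9281/2) = Inv-Gamma(12.72, 42.39405).
E[σ²|data] = β/(α−1) = 42.39405/11.72 = 3.6172.

3.6172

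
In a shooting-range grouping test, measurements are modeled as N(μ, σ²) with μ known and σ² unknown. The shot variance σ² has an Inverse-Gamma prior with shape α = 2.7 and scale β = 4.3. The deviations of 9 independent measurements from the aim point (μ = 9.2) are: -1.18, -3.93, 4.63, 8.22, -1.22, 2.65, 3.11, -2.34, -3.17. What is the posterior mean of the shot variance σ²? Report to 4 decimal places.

With known mean μ and an Inverse-Gamma(α, β) prior on σ², the Normal likelihood is conjugate: posterior is Inv-Gamma(α + n/2, β + Σ(xᵢ−μ)²/2).
Σ(xᵢ−μ)² = (-1.18)² + (-3.93)² + (4.63)² + (8.22)² + (-1.22)² + (2.65)² + (3.11)² + (-2.34)² + (-3.17)² = 139.5501.
Posterior: Inv-Gamma(2.7 + 9/2, 4.3 + 139.5501/2) = Inv-Gamma(7.20, 74.07505).
E[σ²|data] = β/(α−1) = 74.07505/6.20 = 11.9476.

11.9476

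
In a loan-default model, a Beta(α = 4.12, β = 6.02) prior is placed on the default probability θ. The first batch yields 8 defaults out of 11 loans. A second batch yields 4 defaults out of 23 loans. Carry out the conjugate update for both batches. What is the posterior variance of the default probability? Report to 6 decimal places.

0.005136

The Beta prior is conjugate to a Binomial/Bernoulli likelihood; the update adds successes to α and failures to β.
After batch 1: Beta(4.12+8, 6.02+3) = Beta(12.12, 9.02).
After batch 2: Beta(12.12+4, 9.02+19) = Beta(16.12, 28.02).
Var = αβ/((α+β)²(α+β+1)) = 16.12·28.02/(44.14²·45.14) = 0.005136.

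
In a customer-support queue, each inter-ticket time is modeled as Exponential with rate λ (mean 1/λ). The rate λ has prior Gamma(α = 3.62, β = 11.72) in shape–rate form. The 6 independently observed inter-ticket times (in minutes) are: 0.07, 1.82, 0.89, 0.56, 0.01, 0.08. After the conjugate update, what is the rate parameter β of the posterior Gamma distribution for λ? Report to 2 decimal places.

With a Gamma(shape α, rate β) prior on the exponential rate λ, the posterior after n observations with total T = Σxᵢ is Gamma(α+n, β+T).
Sum of observations T = 3.43 minutes; n = 6.
Posterior: Gamma(3.62+6, 11.72+3.43) = Gamma(9.62, 15.15).
Posterior β = 15.15.

15.15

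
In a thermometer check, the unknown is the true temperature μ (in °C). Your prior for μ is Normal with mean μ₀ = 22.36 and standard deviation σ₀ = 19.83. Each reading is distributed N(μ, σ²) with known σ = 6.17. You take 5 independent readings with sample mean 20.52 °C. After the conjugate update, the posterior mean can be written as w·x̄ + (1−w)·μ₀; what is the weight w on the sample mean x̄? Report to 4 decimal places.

0.9810

For Normal data with known variance σ², a Normal(μ₀, σ₀²) prior on μ is conjugate. Posterior precision = 1/σ₀² + n/σ²; posterior mean is the precision-weighted average of μ₀ and x̄.
σ₀² = 19.83² = 393.2289, σ² = 6.17² = 38.0689. Prior precision 1/σ₀² = 1/393.2289; data precision n/σ² = 5/38.0689.
w = (n/σ²)/(1/σ₀² + n/σ²) = n·σ₀²/(σ² + n·σ₀²) = 5·393.2289/(38.0689 + 5·393.2289) = 1966.1445/2004.2134 = 0.9810.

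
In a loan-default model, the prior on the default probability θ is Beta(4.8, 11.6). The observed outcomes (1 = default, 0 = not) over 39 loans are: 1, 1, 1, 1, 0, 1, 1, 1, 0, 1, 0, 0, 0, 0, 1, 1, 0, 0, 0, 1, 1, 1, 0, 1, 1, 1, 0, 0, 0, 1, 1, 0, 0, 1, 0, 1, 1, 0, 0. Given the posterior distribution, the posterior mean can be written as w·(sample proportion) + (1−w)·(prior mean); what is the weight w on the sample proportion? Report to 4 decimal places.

The Beta prior is conjugate to a Binomial/Bernoulli likelihood; the update adds successes to α and failures to β.
Posterior mean = (α₀+k)/(α₀+β₀+n) = [n/(α₀+β₀+n)]·(k/n) + [(α₀+β₀)/(α₀+β₀+n)]·α₀/(α₀+β₀), so only n and the prior enter the weight.
The weight on the data is w = n/(α₀+β₀+n) = 39/(4.8+11.6+39) = 39/55.4 = 0.7040.

0.7040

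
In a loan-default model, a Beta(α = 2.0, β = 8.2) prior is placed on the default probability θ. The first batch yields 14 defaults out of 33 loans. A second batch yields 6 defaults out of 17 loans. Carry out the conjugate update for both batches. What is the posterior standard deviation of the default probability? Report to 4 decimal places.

The Beta prior is conjugate to a Binomial/Bernoulli likelihood; the update adds successes to α and failures to β.
After batch 1: Beta(2.0+14, 8.2+19) = Beta(16.0, 27.2).
After batch 2: Beta(16.0+6, 27.2+11) = Beta(22.0, 38.2).
Var = αβ/((α+β)²(α+β+1)) = 22.0·38.2/(60.2²·61.2) = 0.00378915; SD = √0.00378915 = 0.0616.

0.0616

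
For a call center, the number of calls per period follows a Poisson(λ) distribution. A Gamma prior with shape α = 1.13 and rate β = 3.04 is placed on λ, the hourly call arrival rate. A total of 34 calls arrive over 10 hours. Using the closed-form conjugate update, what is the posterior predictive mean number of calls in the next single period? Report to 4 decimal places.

With a Gamma(shape α, rate β) prior, the Poisson likelihood is conjugate: the posterior is Gamma(α + ΣXᵢ, β + n).
Posterior: Gamma(α+S, β+n) = Gamma(1.13+34, 3.04+10) = Gamma(35.13, 13.04).
The predictive distribution for one future period is NegBinom with mean α/β = 2.6940.

2.6940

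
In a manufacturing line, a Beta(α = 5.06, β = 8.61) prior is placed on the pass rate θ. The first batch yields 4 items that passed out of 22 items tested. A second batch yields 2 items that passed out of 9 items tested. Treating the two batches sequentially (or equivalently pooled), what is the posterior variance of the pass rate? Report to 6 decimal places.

0.004079

The Beta prior is conjugate to a Binomial/Bernoulli likelihood; the update adds successes to α and failures to β.
After batch 1: Beta(5.06+4, 8.61+18) = Beta(9.06, 26.61).
After batch 2: Beta(9.06+2, 26.61+7) = Beta(11.06, 33.61).
Var = αβ/((α+β)²(α+β+1)) = 11.06·33.61/(44.67²·45.67) = 0.004079.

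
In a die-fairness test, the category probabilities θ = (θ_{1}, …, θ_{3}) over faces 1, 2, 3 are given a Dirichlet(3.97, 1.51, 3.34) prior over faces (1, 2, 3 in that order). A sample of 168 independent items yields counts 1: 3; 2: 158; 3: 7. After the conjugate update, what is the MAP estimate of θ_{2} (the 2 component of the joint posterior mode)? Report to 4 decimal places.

The Dirichlet prior is conjugate to the Multinomial likelihood: each posterior αⱼ = prior αⱼ + observed count nⱼ.
Posterior concentration: (6.97, 159.51, 10.34), total = 176.82.
Joint mode component: (α_{2}−1)/(Σα−K) = 158.51/173.82 = 0.9119.

0.9119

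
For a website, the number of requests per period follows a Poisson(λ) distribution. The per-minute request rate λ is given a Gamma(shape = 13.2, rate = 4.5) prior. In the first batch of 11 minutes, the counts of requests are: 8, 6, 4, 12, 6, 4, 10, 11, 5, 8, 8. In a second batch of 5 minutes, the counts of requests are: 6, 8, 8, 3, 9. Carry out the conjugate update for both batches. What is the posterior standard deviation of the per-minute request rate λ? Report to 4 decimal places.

With a Gamma(shape α, rate β) prior, the Poisson likelihood is conjugate: the posterior is Gamma(α + ΣXᵢ, β + n).
Batch 1: sum of counts S = 82 over n = 11 minutes.
After batch 1: Gamma(α+S, β+n) = Gamma(13.2+82, 4.5+11) = Gamma(95.2, 15.5).
Batch 2: sum of counts S = 34 over n = 5 minutes.
After batch 2: Gamma(α+S, β+n) = Gamma(95.2+34, 15.5+5) = Gamma(129.2, 20.5).
SD = √α/β = √129.2/20.5 = 0.5545.

0.5545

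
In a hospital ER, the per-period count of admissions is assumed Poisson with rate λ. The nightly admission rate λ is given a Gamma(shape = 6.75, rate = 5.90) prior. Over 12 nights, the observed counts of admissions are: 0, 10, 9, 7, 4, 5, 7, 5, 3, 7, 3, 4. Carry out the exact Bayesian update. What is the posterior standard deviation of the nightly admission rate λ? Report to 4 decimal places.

With a Gamma(shape α, rate β) prior, the Poisson likelihood is conjugate: the posterior is Gamma(α + ΣXᵢ, β + n).
Sum of counts S = 64 over n = 12 nights.
Posterior: Gamma(α+S, β+n) = Gamma(6.75+64, 5.90+12) = Gamma(70.75, 17.90).
SD = √α/β = √70.75/17.90 = 0.4699.

0.4699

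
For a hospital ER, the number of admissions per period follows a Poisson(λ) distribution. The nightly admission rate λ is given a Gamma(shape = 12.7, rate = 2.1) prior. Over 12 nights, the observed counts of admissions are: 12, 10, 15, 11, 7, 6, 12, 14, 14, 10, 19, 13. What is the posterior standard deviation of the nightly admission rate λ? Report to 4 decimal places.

0.8850

With a Gamma(shape α, rate β) prior, the Poisson likelihood is conjugate: the posterior is Gamma(α + ΣXᵢ, β + n).
Sum of counts S = 143 over n = 12 nights.
Posterior: Gamma(α+S, β+n) = Gamma(12.7+143, 2.1+12) = Gamma(155.7, 14.1).
SD = √α/β = √155.7/14.1 = 0.8850.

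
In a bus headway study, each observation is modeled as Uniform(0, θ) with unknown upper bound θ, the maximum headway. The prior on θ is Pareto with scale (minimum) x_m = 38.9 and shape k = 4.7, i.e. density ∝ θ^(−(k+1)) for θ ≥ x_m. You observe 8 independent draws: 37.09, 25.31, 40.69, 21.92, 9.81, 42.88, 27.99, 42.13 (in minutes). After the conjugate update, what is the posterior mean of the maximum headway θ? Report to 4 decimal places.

A Pareto(scale x_m, shape k) prior on the upper bound θ of Uniform(0, θ) is conjugate: posterior is Pareto(max(x_m, max xᵢ), k + n).
Sample maximum = 42.88; prior scale x_m = 38.9 → posterior scale = max = 42.88.
Posterior shape = 4.7 + 8 = 12.7.
E[θ|data] = k·x_m/(k−1) = 12.7·42.88/11.7 = 46.5450.

46.5450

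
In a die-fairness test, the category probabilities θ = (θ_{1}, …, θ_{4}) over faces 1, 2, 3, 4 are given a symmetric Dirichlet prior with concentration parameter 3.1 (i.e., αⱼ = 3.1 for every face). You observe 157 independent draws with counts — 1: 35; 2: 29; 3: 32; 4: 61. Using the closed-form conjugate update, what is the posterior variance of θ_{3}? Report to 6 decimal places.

The Dirichlet prior is conjugate to the Multinomial likelihood: each posterior αⱼ = prior αⱼ + observed count nⱼ.
Posterior concentration: (38.1, 32.1, 35.1, 64.1), total = 169.4.
Var[θ_j] = α_j(Σα−α_j)/((Σα)²(Σα+1)) = 35.1·134.3/(169.4²·170.4) = 0.000964.

0.000964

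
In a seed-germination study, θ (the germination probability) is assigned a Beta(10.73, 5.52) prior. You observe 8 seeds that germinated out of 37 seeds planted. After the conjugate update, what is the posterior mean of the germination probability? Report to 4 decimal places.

0.3517

The Beta prior is conjugate to a Binomial/Bernoulli likelihood; the update adds successes to α and failures to β.
Posterior: Beta(α+k, β+n−k) = Beta(10.73+8, 5.52+29) = Beta(18.73, 34.52).
Posterior mean = α/(α+β) = 18.73/53.25 = 0.3517.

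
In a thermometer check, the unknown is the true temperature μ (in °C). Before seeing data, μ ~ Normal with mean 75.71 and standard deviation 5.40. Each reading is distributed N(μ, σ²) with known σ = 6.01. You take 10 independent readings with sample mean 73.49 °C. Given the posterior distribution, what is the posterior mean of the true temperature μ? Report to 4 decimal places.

For Normal data with known variance σ², a Normal(μ₀, σ₀²) prior on μ is conjugate. Posterior precision = 1/σ₀² + n/σ²; posterior mean is the precision-weighted average of μ₀ and x̄.
n·x̄ = 10·73.49 = 734.9.
σ₀² = 5.40² = 29.16, σ² = 6.01² = 36.1201; σ² + n·σ₀² = 36.1201 + 10·29.16 = 327.7201.
Posterior mean = (μ₀/σ₀² + n·x̄/σ²)/(1/σ₀² + n/σ²) = (σ²·μ₀ + σ₀²·n·x̄)/(σ² + n·σ₀²) = (36.1201·75.71 + 29.16·734.9)/327.7201 = 24164.336771/327.7201 = 73.7347.

73.7347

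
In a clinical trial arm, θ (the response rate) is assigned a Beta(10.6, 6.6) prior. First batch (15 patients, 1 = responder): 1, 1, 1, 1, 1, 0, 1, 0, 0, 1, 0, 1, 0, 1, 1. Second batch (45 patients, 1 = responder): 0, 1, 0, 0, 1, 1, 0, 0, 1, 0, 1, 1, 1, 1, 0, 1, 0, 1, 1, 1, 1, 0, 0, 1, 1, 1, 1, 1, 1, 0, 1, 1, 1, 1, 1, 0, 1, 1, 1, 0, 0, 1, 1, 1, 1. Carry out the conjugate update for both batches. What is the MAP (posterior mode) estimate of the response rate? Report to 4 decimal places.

The Beta prior is conjugate to a Binomial/Bernoulli likelihood; the update adds successes to α and failures to β.
After batch 1: Beta(10.6+10, 6.6+5) = Beta(20.6, 11.6).
After batch 2: Beta(20.6+31, 11.6+14) = Beta(51.6, 25.6).
Mode of Beta(a,b) for a,b>1 is (a−1)/(a+b−2) = 50.6/75.2 = 0.6729.

0.6729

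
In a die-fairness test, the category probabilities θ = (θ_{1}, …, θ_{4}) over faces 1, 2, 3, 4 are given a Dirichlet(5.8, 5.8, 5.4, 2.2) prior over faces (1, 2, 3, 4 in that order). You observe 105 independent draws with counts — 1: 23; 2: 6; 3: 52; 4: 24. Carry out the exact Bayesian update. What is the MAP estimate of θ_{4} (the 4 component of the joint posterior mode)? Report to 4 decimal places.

The Dirichlet prior is conjugate to the Multinomial likelihood: each posterior αⱼ = prior αⱼ + observed count nⱼ.
Posterior concentration: (28.8, 11.8, 57.4, 26.2), total = 124.2.
Joint mode component: (α_{4}−1)/(Σα−K) = 25.2/120.2 = 0.2097.

0.2097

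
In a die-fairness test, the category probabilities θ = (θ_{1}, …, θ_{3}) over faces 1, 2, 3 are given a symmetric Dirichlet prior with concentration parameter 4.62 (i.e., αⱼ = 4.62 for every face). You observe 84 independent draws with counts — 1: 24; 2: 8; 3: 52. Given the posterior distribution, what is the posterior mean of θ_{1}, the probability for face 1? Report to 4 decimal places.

The Dirichlet prior is conjugate to the Multinomial likelihood: each posterior αⱼ = prior αⱼ + observed count nⱼ.
Posterior concentration: (28.62, 12.62, 56.62), total = 97.86.
E[θ_{1}|data] = α_{1}/Σα = 28.62/97.86 = 0.2925.

0.2925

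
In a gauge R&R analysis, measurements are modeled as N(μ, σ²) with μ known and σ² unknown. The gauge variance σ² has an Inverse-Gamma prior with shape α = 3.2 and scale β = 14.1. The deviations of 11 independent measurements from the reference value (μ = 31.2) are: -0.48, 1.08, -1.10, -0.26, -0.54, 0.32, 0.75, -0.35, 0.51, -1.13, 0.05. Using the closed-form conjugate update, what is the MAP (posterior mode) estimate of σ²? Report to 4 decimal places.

With known mean μ and an Inverse-Gamma(α, β) prior on σ², the Normal likelihood is conjugate: posterior is Inv-Gamma(α + n/2, β + Σ(xᵢ−μ)²/2).
Σ(xᵢ−μ)² = (-0.48)² + (1.08)² + (-1.10)² + (-0.26)² + (-0.54)² + (0.32)² + (0.75)² + (-0.35)² + (0.51)² + (-1.13)² + (0.05)² = 5.2929.
Posterior: Inv-Gamma(3.2 + 11/2, 14.1 + 5.2929/2) = Inv-Gamma(8.70, 16.74645).
Mode = β/(α+1) = 16.74645/9.70 = 1.7264.

1.7264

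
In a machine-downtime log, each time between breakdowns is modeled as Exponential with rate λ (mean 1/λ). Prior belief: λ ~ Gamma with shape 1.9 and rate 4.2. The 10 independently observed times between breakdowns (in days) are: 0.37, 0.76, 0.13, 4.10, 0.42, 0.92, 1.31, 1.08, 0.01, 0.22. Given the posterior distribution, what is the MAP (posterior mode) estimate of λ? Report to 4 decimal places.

With a Gamma(shape α, rate β) prior on the exponential rate λ, the posterior after n observations with total T = Σxᵢ is Gamma(α+n, β+T).
Sum of observations T = 9.32 days; n = 10.
Posterior: Gamma(1.9+10, 4.2+9.32) = Gamma(11.9, 13.52).
Mode = (α−1)/β = 0.8062.

0.8062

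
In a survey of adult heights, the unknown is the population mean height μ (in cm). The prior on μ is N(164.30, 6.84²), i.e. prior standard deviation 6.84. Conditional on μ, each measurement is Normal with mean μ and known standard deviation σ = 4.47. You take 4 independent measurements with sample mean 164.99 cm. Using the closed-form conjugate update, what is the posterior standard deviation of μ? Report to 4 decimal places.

For Normal data with known variance σ², a Normal(μ₀, σ₀²) prior on μ is conjugate. Posterior precision = 1/σ₀² + n/σ²; posterior mean is the precision-weighted average of μ₀ and x̄.
σ₀² = 6.84² = 46.7856, σ² = 4.47² = 19.9809; σ² + n·σ₀² = 19.9809 + 4·46.7856 = 207.1233.
Posterior precision = 1/σ₀² + n/σ² = 1/46.7856 + 4/19.9809 = (σ² + n·σ₀²)/(σ₀²σ²) = 207.1233/(46.7856·19.9809); posterior variance σₙ² = σ₀²σ²/(σ² + n·σ₀²) = 46.7856·19.9809/207.1233 = 4.513343.
Posterior SD = √σₙ² = √(46.7856·19.9809/207.1233) = 2.1245.

2.1245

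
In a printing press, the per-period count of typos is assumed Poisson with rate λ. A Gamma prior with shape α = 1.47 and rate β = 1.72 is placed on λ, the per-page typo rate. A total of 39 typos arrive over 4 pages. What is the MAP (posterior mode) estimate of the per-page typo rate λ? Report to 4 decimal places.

With a Gamma(shape α, rate β) prior, the Poisson likelihood is conjugate: the posterior is Gamma(α + ΣXᵢ, β + n).
Posterior: Gamma(α+S, β+n) = Gamma(1.47+39, 1.72+4) = Gamma(40.47, 5.72).
Mode of Gamma(α,β) for α≥1 is (α−1)/β = 39.47/5.72 = 6.9003.

6.9003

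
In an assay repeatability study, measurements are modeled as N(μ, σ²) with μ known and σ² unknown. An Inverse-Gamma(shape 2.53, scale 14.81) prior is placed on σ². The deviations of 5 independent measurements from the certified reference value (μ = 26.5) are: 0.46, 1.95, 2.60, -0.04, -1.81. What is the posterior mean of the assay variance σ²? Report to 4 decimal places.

With known mean μ and an Inverse-Gamma(α, β) prior on σ², the Normal likelihood is conjugate: posterior is Inv-Gamma(α + n/2, β + Σ(xᵢ−μ)²/2).
Σ(xᵢ−μ)² = (0.46)² + (1.95)² + (2.60)² + (-0.04)² + (-1.81)² = 14.0518.
Posterior: Inv-Gamma(2.53 + 5/2, 14.81 + 14.0518/2) = Inv-Gamma(5.03, 21.83590).
E[σ²|data] = β/(α−1) = 21.83590/4.03 = 5.4183.

5.4183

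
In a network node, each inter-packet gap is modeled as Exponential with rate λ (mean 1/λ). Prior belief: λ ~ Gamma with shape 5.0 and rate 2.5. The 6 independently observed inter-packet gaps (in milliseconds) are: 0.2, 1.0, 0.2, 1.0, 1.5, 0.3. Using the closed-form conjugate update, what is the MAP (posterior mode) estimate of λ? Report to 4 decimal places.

With a Gamma(shape α, rate β) prior on the exponential rate λ, the posterior after n observations with total T = Σxᵢ is Gamma(α+n, β+T).
Sum of observations T = 4.2 milliseconds; n = 6.
Posterior: Gamma(5.0+6, 2.5+4.2) = Gamma(11.0, 6.7).
Mode = (α−1)/β = 1.4925.

1.4925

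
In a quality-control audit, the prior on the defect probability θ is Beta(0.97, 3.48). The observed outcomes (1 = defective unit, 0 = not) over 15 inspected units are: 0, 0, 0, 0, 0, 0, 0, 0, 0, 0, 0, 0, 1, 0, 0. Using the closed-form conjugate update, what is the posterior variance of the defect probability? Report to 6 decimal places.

The Beta prior is conjugate to a Binomial/Bernoulli likelihood; the update adds successes to α and failures to β.
Posterior: Beta(α+k, β+n−k) = Beta(0.97+1, 3.48+14) = Beta(1.97, 17.48).
Var = αβ/((α+β)²(α+β+1)) = 1.97·17.48/(19.45²·20.45) = 0.004451.

0.004451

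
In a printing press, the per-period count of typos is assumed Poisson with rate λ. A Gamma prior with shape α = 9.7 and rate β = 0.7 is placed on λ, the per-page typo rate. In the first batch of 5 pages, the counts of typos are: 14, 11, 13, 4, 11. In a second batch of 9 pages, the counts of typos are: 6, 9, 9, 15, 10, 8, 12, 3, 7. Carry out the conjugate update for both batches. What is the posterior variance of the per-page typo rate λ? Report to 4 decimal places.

With a Gamma(shape α, rate β) prior, the Poisson likelihood is conjugate: the posterior is Gamma(α + ΣXᵢ, β + n).
Batch 1: sum of counts S = 53 over n = 5 pages.
After batch 1: Gamma(α+S, β+n) = Gamma(9.7+53, 0.7+5) = Gamma(62.7, 5.7).
Batch 2: sum of counts S = 79 over n = 9 pages.
After batch 2: Gamma(α+S, β+n) = Gamma(62.7+79, 5.7+9) = Gamma(141.7, 14.7).
Var = α/β² = 141.7/14.7² = 0.6557.

0.6557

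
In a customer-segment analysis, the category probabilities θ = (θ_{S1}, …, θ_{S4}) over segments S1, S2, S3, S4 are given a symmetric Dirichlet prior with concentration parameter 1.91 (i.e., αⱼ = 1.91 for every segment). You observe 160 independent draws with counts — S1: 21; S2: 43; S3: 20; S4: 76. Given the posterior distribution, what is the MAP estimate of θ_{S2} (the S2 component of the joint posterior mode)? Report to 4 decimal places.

0.2683

The Dirichlet prior is conjugate to the Multinomial likelihood: each posterior αⱼ = prior αⱼ + observed count nⱼ.
Posterior concentration: (22.91, 44.91, 21.91, 77.91), total = 167.64.
Joint mode component: (α_{S2}−1)/(Σα−K) = 43.91/163.64 = 0.2683.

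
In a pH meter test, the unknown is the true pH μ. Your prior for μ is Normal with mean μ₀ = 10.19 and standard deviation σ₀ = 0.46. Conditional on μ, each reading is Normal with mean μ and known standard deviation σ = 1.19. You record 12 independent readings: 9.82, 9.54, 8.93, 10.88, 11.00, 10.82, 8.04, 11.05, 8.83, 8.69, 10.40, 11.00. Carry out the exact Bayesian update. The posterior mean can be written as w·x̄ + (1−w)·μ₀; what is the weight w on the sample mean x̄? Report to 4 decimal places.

0.6420

For Normal data with known variance σ², a Normal(μ₀, σ₀²) prior on μ is conjugate. Posterior precision = 1/σ₀² + n/σ²; posterior mean is the precision-weighted average of μ₀ and x̄.
σ₀² = 0.46² = 0.2116, σ² = 1.19² = 1.4161. Prior precision 1/σ₀² = 1/0.2116; data precision n/σ² = 12/1.4161.
w = (n/σ²)/(1/σ₀² + n/σ²) = n·σ₀²/(σ² + n·σ₀²) = 12·0.2116/(1.4161 + 12·0.2116) = 2.5392/3.9553 = 0.6420.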